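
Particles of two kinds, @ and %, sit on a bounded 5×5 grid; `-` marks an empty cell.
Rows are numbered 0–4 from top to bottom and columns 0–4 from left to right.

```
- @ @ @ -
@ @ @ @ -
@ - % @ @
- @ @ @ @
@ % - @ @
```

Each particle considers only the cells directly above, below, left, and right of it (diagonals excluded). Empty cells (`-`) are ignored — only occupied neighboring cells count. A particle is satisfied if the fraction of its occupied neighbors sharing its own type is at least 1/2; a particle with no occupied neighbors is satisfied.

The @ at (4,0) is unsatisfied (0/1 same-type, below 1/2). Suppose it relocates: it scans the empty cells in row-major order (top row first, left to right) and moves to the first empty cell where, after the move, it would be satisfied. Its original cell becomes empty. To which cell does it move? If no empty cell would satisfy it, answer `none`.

(0,0)

Vacating (4,0). Empty cells in order:
  (0,0): 2/2 same-type → satisfied — stop here.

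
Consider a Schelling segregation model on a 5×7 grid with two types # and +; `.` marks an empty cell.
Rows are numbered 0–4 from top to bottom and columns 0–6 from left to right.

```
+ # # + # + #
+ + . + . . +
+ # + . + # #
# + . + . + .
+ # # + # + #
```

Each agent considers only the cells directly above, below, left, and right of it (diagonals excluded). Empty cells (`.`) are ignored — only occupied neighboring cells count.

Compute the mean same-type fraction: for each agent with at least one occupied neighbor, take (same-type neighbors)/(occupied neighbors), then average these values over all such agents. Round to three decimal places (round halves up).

0.292

Row 0: (0,0)+ 1/2 · (0,1)# 1/3 · (0,2)# 1/2 · (0,3)+ 1/3 · (0,4)# 0/2 · (0,5)+ 0/2 · (0,6)# 0/2
Row 1: (1,0)+ 3/3 · (1,1)+ 1/3 · (1,3)+ 1/1 · (1,6)+ 0/2
Row 2: (2,0)+ 1/3 · (2,1)# 0/4 · (2,2)+ 0/1 · (2,4)+ 0/1 · (2,5)# 1/3 · (2,6)# 1/2
Row 3: (3,0)# 0/3 · (3,1)+ 0/3 · (3,3)+ 1/1 · (3,5)+ 1/2
Row 4: (4,0)+ 0/2 · (4,1)# 1/3 · (4,2)# 1/2 · (4,3)+ 1/3 · (4,4)# 0/2 · (4,5)+ 1/3 · (4,6)# 0/1
Sum over 28 agents: 1/2 + 1/3 + 1/2 + 1/3 + 0/2 + 0/2 + 0/2 + 3/3 + 1/3 + 1/1 + 0/2 + 1/3 + 0/4 + 0/1 + 0/1 + 1/3 + 1/2 + 0/3 + 0/3 + 1/1 + 1/2 + 0/2 + 1/3 + 1/2 + 1/3 + 0/2 + 1/3 + 0/1 = 49/6; mean = 49/6 ÷ 28 = 7/24 = 0.291666… → 0.292.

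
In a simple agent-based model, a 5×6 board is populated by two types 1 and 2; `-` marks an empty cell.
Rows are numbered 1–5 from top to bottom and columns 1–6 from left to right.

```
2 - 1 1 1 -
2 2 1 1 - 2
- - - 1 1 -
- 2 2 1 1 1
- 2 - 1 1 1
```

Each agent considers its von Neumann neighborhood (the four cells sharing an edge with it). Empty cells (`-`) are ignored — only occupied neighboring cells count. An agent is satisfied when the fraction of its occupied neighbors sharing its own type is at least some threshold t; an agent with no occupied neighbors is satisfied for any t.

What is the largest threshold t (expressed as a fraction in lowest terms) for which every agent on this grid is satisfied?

(1,1)2 1/1
(1,3)1 2/2
(1,4)1 3/3
(1,5)1 1/1
(2,1)2 2/2
(2,2)2 1/2
(2,3)1 2/3
(2,4)1 3/3
(2,6)2 — no occupied neighbors
(3,4)1 3/3
(3,5)1 2/2
(4,2)2 2/2
(4,3)2 1/2
(4,4)1 3/4
(4,5)1 4/4
(4,6)1 2/2
(5,2)2 1/1
(5,4)1 2/2
(5,5)1 3/3
(5,6)1 2/2
The smallest same-type fraction is 1/2 at (2,2), which reduces to 1/2. Any threshold above that leaves this agent unsatisfied.

1/2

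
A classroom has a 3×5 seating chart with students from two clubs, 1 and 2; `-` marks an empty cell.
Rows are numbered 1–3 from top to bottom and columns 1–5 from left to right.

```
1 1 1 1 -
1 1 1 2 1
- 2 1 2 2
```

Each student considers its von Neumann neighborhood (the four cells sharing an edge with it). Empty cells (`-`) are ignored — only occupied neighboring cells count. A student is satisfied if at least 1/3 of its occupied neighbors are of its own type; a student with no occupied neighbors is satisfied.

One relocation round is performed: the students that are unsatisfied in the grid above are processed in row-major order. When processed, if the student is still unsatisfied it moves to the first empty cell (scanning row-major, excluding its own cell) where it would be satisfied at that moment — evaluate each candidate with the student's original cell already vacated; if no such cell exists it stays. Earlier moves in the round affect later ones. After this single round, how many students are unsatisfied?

0

Initially unsatisfied (in order): (2,4), (2,5), (3,2).
  (2,4) → (3,1).
  (2,5) → (1,5).
  (3,2): now satisfied by earlier moves; stays.
Resulting grid:
1 1 1 1 1
1 1 1 - -
2 2 1 2 2
All satisfied now.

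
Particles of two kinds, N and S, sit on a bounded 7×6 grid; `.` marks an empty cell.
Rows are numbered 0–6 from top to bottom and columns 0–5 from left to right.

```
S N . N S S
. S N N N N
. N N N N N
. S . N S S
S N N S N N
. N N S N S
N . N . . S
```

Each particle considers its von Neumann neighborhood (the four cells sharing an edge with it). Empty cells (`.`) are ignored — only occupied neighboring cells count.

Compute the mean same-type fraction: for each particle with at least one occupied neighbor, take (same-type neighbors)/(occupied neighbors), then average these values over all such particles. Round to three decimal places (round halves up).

(0,0)S 0/1
(0,1)N 0/2
(0,3)N 1/2
(0,4)S 1/3
(0,5)S 1/2
(1,1)S 0/3
(1,2)N 2/3
(1,3)N 4/4
(1,4)N 3/4
(1,5)N 2/3
(2,1)N 1/3
(2,2)N 3/3
(2,3)N 4/4
(2,4)N 3/4
(2,5)N 2/3
(3,1)S 0/2
(3,3)N 1/3
(3,4)S 1/4
(3,5)S 1/3
(4,0)S 0/1
(4,1)N 2/4
(4,2)N 2/3
(4,3)S 1/4
(4,4)N 2/4
(4,5)N 1/3
(5,1)N 2/2
(5,2)N 3/4
(5,3)S 1/3
(5,4)N 1/3
(5,5)S 1/3
(6,0)N — no occupied neighbors
(6,2)N 1/1
(6,5)S 1/1
Sum over 32 particles: 0/1 + 0/2 + 1/2 + 1/3 + 1/2 + 0/3 + 2/3 + 4/4 + 3/4 + 2/3 + 1/3 + 3/3 + 4/4 + 3/4 + 2/3 + 0/2 + 1/3 + 1/4 + 1/3 + 0/1 + 2/4 + 2/3 + 1/4 + 2/4 + 1/3 + 2/2 + 3/4 + 1/3 + 1/3 + 1/3 + 1/1 + 1/1 = 193/12; mean = 193/12 ÷ 32 = 193/384 = 0.502604… → 0.503.

0.503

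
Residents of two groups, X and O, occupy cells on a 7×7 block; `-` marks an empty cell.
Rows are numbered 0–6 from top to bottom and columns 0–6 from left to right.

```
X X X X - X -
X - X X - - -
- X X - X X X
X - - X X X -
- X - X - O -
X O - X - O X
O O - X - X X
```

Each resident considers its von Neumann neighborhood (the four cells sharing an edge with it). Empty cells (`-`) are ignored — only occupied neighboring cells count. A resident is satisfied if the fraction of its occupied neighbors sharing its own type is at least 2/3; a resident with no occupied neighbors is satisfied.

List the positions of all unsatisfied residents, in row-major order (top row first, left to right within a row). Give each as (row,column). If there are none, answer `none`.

Row 0: (0,0)X 2/2 satisfied · (0,1)X 2/2 satisfied · (0,2)X 3/3 satisfied · (0,3)X 2/2 satisfied · (0,5)X 0/0 satisfied
Row 1: (1,0)X 1/1 satisfied · (1,2)X 3/3 satisfied · (1,3)X 2/2 satisfied
Row 2: (2,1)X 1/1 satisfied · (2,2)X 2/2 satisfied · (2,4)X 2/2 satisfied · (2,5)X 3/3 satisfied · (2,6)X 1/1 satisfied
Row 3: (3,0)X 0/0 satisfied · (3,3)X 2/2 satisfied · (3,4)X 3/3 satisfied · (3,5)X 2/3 satisfied
Row 4: (4,1)X 0/1 not · (4,3)X 2/2 satisfied · (4,5)O 1/2 not
Row 5: (5,0)X 0/2 not · (5,1)O 1/3 not · (5,3)X 2/2 satisfied · (5,5)O 1/3 not · (5,6)X 1/2 not
Row 6: (6,0)O 1/2 not · (6,1)O 2/2 satisfied · (6,3)X 1/1 satisfied · (6,5)X 1/2 not · (6,6)X 2/2 satisfied

(4,1), (4,5), (5,0), (5,1), (5,5), (5,6), (6,0), (6,5)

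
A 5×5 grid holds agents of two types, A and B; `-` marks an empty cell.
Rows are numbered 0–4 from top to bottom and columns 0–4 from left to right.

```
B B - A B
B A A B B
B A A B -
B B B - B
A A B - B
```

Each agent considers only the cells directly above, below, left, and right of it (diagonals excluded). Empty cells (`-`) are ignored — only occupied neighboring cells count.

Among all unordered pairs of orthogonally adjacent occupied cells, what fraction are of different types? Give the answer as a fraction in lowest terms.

Scan each occupied cell's neighbors to the right and below so each pair is counted once.
From row 0: 3 unlike of 6 pairs (running 3/6).
From row 1: 2 unlike of 8 pairs (running 5/14).
From row 2: 4 unlike of 6 pairs (running 9/20).
From row 3: 2 unlike of 6 pairs (running 11/26).
From row 4: 1 unlike of 2 pairs (running 12/28).
Total adjacent occupied pairs: 28; unlike-type pairs: 12.
12/28 reduces to 3/7.

3/7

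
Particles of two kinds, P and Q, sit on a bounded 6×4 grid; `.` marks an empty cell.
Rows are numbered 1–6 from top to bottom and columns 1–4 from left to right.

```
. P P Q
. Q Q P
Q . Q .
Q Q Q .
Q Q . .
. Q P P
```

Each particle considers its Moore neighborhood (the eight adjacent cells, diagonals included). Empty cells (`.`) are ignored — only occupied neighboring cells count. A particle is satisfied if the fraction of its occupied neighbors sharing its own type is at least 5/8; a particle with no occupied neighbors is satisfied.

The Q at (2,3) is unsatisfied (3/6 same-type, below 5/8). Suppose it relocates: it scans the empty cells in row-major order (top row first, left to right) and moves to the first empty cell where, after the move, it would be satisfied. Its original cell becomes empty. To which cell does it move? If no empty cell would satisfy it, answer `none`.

(2,1)

Vacating (2,3). Empty cells in order:
  (1,1): 1/2 same-type → still unsatisfied.
  (2,1): 2/3 same-type → satisfied — stop here.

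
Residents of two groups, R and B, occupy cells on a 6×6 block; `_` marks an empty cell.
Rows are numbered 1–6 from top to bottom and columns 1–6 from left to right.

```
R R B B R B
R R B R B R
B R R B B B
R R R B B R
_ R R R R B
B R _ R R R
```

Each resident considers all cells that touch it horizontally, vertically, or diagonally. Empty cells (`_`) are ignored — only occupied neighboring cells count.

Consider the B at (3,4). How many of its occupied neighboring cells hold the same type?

Occupied neighbors of (3,4): (2,3)=B, (2,4)=R, (2,5)=B, (3,3)=R, (3,5)=B, (4,3)=R, (4,4)=B, (4,5)=B.
Same type (B): 5 of 8.

5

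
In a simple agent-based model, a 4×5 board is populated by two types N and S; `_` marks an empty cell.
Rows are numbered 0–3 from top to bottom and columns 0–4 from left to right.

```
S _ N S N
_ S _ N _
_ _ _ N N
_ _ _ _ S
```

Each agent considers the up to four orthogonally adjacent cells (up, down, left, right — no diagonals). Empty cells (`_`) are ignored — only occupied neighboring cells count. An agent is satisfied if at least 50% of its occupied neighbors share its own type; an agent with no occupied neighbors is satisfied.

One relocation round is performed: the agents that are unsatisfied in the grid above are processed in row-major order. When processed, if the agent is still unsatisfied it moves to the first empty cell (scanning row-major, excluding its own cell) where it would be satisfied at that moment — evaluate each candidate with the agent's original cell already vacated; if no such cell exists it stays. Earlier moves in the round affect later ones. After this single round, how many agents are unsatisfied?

1

Initially unsatisfied (in order): (0,2), (0,3), (0,4), (3,4).
  (0,2) → (1,2).
  (0,3) → (0,1).
  (0,4): now satisfied by earlier moves; stays.
  (3,4) → (0,2).
Resulting grid:
S S S _ N
_ S N N _
_ _ _ N N
_ _ _ _ _
Unsatisfied now: (1,2).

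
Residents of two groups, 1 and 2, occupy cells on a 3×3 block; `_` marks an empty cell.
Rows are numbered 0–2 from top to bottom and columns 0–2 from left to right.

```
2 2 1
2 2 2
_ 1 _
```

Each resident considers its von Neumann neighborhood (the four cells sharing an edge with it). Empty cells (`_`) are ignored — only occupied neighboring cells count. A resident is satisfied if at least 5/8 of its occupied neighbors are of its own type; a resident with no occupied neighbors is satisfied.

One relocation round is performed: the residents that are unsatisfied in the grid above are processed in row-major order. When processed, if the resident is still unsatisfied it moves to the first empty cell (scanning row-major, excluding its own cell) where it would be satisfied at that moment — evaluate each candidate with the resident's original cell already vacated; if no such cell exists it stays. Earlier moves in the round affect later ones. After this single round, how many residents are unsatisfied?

3

Initially unsatisfied (in order): (0,2), (1,2), (2,1).
  (0,2): no empty cell satisfies it; stays.
  (1,2): no empty cell satisfies it; stays.
  (2,1): no empty cell satisfies it; stays.
Resulting grid:
2 2 1
2 2 2
_ 1 _
Unsatisfied now: (0,2), (1,2), (2,1).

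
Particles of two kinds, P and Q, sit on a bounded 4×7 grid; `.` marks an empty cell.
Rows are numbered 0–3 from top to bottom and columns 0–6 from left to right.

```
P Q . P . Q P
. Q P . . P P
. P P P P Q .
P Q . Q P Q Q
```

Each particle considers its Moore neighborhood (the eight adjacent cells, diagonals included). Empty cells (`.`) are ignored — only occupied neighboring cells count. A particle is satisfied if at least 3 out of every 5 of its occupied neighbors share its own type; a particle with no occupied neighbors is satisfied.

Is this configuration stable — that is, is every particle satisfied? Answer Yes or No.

No

(0,0)P 0/2 ✗
(0,1)Q 1/3 ✗
(0,3)P 1/1 ✓
(0,5)Q 0/3 ✗
(0,6)P 2/3 ✓
(1,1)Q 1/5 ✗
(1,2)P 4/6 ✓
(1,5)P 3/5 ✓
(1,6)P 2/4 ✗
(2,1)P 3/5 ✓
(2,2)P 3/6 ✗
(2,3)P 4/5 ✓
(2,4)P 3/6 ✗
(2,5)Q 2/6 ✗
(3,0)P 1/2 ✗
(3,1)Q 0/3 ✗
(3,3)Q 0/4 ✗
(3,4)P 2/5 ✗
(3,5)Q 2/4 ✗
(3,6)Q 2/2 ✓
For instance (0,0) has only 0/2 same-type neighbors, below 3/5.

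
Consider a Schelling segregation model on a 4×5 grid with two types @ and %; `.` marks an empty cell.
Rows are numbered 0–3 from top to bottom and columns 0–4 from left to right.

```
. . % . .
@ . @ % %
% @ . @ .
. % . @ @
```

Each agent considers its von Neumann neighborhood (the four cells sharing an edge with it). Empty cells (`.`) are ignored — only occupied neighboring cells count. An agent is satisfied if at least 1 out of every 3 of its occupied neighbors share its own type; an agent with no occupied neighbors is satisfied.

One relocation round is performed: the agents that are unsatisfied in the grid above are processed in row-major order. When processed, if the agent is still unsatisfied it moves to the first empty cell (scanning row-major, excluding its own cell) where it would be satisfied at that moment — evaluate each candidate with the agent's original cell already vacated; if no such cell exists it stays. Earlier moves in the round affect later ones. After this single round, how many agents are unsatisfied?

Initially unsatisfied (in order): (0,2), (1,0), (1,2), (2,0), (2,1), (3,1).
  (0,2) → (0,1).
  (1,0) → (0,2).
  (1,2): now satisfied by earlier moves; stays.
  (2,0) → (0,0).
  (2,1) → (0,3).
  (3,1): now satisfied by earlier moves; stays.
Resulting grid:
% % @ @ .
. . @ % %
. . . @ .
. % . @ @
Unsatisfied now: (1,3).

1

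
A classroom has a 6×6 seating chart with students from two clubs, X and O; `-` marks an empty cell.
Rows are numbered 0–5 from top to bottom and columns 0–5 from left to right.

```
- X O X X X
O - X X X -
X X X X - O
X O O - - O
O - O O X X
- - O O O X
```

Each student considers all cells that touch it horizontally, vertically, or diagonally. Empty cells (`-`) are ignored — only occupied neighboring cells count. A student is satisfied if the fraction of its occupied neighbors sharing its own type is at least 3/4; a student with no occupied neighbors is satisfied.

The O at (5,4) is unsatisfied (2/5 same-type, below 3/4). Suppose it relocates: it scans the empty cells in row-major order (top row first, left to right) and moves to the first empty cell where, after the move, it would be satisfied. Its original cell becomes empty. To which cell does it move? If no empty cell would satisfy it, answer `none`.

(4,1)

Vacating (5,4). Empty cells in order:
  (0,0): 1/2 same-type → still unsatisfied.
  (1,1): 2/7 same-type → still unsatisfied.
  (1,5): 1/4 same-type → still unsatisfied.
  (2,4): 2/5 same-type → still unsatisfied.
  (3,3): 3/6 same-type → still unsatisfied.
  (3,4): 3/6 same-type → still unsatisfied.
  (4,1): 5/6 same-type → satisfied — stop here.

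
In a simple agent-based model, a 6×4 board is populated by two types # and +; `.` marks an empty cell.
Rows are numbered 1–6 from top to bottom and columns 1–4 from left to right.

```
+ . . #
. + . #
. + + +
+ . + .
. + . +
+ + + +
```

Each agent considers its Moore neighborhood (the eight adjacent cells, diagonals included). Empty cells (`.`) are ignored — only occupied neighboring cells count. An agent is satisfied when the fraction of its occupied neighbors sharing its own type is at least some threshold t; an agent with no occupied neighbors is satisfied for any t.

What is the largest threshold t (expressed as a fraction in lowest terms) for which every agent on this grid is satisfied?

Row 1: (1,1)+ 1/1 · (1,4)# 1/1
Row 2: (2,2)+ 3/3 · (2,4)# 1/3
Row 3: (3,2)+ 4/4 · (3,3)+ 4/5 · (3,4)+ 2/3
Row 4: (4,1)+ 2/2 · (4,3)+ 5/5
Row 5: (5,2)+ 5/5 · (5,4)+ 3/3
Row 6: (6,1)+ 2/2 · (6,2)+ 3/3 · (6,3)+ 4/4 · (6,4)+ 2/2
The smallest same-type fraction is 1/3 at (2,4), which reduces to 1/3. Any threshold above that leaves this agent unsatisfied.

1/3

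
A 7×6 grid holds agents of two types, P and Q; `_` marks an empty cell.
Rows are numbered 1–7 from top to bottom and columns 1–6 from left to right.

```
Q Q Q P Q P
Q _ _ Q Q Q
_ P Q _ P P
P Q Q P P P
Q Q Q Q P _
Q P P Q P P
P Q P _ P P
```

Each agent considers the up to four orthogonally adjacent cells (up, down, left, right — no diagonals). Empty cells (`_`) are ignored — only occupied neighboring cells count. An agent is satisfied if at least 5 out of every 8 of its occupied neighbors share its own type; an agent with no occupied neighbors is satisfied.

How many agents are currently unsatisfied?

Row 1: (1,1)Q 2/2 ✓ · (1,2)Q 2/2 ✓ · (1,3)Q 1/2 ✗ · (1,4)P 0/3 ✗ · (1,5)Q 1/3 ✗ · (1,6)P 0/2 ✗
Row 2: (2,1)Q 1/1 ✓ · (2,4)Q 1/2 ✗ · (2,5)Q 3/4 ✓ · (2,6)Q 1/3 ✗
Row 3: (3,2)P 0/2 ✗ · (3,3)Q 1/2 ✗ · (3,5)P 2/3 ✓ · (3,6)P 2/3 ✓
Row 4: (4,1)P 0/2 ✗ · (4,2)Q 2/4 ✗ · (4,3)Q 3/4 ✓ · (4,4)P 1/3 ✗ · (4,5)P 4/4 ✓ · (4,6)P 2/2 ✓
Row 5: (5,1)Q 2/3 ✓ · (5,2)Q 3/4 ✓ · (5,3)Q 3/4 ✓ · (5,4)Q 2/4 ✗ · (5,5)P 2/3 ✓
Row 6: (6,1)Q 1/3 ✗ · (6,2)P 1/4 ✗ · (6,3)P 2/4 ✗ · (6,4)Q 1/3 ✗ · (6,5)P 3/4 ✓ · (6,6)P 2/2 ✓
Row 7: (7,1)P 0/2 ✗ · (7,2)Q 0/3 ✗ · (7,3)P 1/2 ✗ · (7,5)P 2/2 ✓ · (7,6)P 2/2 ✓
Unsatisfied: (1,3), (1,4), (1,5), (1,6), (2,4), (2,6), (3,2), (3,3), (4,1), (4,2), (4,4), (5,4), (6,1), (6,2), (6,3), (6,4), (7,1), (7,2), (7,3) — 19 in total.

19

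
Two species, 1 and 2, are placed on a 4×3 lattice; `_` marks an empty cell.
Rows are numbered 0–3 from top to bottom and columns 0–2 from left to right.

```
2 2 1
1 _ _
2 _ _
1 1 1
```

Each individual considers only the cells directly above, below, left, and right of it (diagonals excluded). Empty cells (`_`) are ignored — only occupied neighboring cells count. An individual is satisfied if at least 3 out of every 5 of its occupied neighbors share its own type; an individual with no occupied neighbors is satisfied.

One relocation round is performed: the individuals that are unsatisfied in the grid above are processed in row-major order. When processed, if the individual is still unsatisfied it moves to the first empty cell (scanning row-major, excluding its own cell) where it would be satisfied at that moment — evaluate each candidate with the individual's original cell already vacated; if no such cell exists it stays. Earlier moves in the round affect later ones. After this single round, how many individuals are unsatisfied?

Initially unsatisfied (in order): (0,0), (0,1), (0,2), (1,0), (2,0), (3,0).
  (0,0): no empty cell satisfies it; stays.
  (0,1): no empty cell satisfies it; stays.
  (0,2) → (1,2).
  (1,0) → (2,2).
  (2,0) → (1,0).
  (3,0): now satisfied by earlier moves; stays.
Resulting grid:
2 2 _
2 _ 1
_ _ 1
1 1 1
All satisfied now.

0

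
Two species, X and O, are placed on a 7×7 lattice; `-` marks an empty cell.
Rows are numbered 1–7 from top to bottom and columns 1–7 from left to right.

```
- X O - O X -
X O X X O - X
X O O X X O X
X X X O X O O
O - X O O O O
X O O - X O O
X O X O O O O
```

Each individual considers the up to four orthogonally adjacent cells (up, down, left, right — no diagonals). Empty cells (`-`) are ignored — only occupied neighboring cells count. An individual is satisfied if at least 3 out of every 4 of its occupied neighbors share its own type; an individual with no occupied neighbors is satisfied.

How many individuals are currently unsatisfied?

Row 1: (1,2)X 0/2 unhappy · (1,3)O 0/2 unhappy · (1,5)O 1/2 unhappy · (1,6)X 0/1 unhappy
Row 2: (2,1)X 1/2 unhappy · (2,2)O 1/4 unhappy · (2,3)X 1/4 unhappy · (2,4)X 2/3 unhappy · (2,5)O 1/3 unhappy · (2,7)X 1/1 ok
Row 3: (3,1)X 2/3 unhappy · (3,2)O 2/4 unhappy · (3,3)O 1/4 unhappy · (3,4)X 2/4 unhappy · (3,5)X 2/4 unhappy · (3,6)O 1/3 unhappy · (3,7)X 1/3 unhappy
Row 4: (4,1)X 2/3 unhappy · (4,2)X 2/3 unhappy · (4,3)X 2/4 unhappy · (4,4)O 1/4 unhappy · (4,5)X 1/4 unhappy · (4,6)O 3/4 ok · (4,7)O 2/3 unhappy
Row 5: (5,1)O 0/2 unhappy · (5,3)X 1/3 unhappy · (5,4)O 2/3 unhappy · (5,5)O 2/4 unhappy · (5,6)O 4/4 ok · (5,7)O 3/3 ok
Row 6: (6,1)X 1/3 unhappy · (6,2)O 2/3 unhappy · (6,3)O 1/3 unhappy · (6,5)X 0/3 unhappy · (6,6)O 3/4 ok · (6,7)O 3/3 ok
Row 7: (7,1)X 1/2 unhappy · (7,2)O 1/3 unhappy · (7,3)X 0/3 unhappy · (7,4)O 1/2 unhappy · (7,5)O 2/3 unhappy · (7,6)O 3/3 ok · (7,7)O 2/2 ok
Unsatisfied: (1,2), (1,3), (1,5), (1,6), (2,1), (2,2), (2,3), (2,4), (2,5), (3,1), (3,2), (3,3), (3,4), (3,5), (3,6), (3,7), (4,1), (4,2), (4,3), (4,4), (4,5), (4,7), (5,1), (5,3), (5,4), (5,5), (6,1), (6,2), (6,3), (6,5), (7,1), (7,2), (7,3), (7,4), (7,5) — 35 in total.

35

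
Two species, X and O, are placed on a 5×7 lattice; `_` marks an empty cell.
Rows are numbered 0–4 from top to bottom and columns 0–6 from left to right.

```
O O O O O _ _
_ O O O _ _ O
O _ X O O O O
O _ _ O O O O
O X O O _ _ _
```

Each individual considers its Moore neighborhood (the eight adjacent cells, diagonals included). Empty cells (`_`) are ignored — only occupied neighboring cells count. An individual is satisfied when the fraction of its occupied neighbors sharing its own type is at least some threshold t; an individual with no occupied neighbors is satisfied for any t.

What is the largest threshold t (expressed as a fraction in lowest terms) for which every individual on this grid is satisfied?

0/1

(0,0)O 2/2
(0,1)O 4/4
(0,2)O 5/5
(0,3)O 4/4
(0,4)O 2/2
(1,1)O 5/6
(1,2)O 6/7
(1,3)O 6/7
(1,6)O 2/2
(2,0)O 2/2
(2,2)X 0/5
(2,3)O 5/6
(2,4)O 6/6
(2,5)O 6/6
(2,6)O 4/4
(3,0)O 2/3
(3,3)O 5/6
(3,4)O 6/6
(3,5)O 5/5
(3,6)O 3/3
(4,0)O 1/2
(4,1)X 0/3
(4,2)O 2/3
(4,3)O 3/3
The smallest same-type fraction is 0/5 at (2,2), which reduces to 0/1. Any threshold above that leaves this individual unsatisfied.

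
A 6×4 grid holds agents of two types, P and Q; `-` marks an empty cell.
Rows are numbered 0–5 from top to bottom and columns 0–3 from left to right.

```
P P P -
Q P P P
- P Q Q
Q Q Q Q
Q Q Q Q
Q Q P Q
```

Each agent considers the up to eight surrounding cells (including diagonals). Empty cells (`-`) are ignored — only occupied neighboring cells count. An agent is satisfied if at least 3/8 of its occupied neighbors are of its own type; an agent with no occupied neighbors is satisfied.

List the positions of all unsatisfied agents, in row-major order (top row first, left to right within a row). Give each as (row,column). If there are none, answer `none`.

Row 0: (0,0)P 2/3 ok · (0,1)P 4/5 ok · (0,2)P 4/4 ok
Row 1: (1,0)Q 0/4 unhappy · (1,1)P 5/7 ok · (1,2)P 5/7 ok · (1,3)P 2/4 ok
Row 2: (2,1)P 2/7 unhappy · (2,2)Q 4/8 ok · (2,3)Q 3/5 ok
Row 3: (3,0)Q 3/4 ok · (3,1)Q 6/7 ok · (3,2)Q 7/8 ok · (3,3)Q 5/5 ok
Row 4: (4,0)Q 5/5 ok · (4,1)Q 7/8 ok · (4,2)Q 7/8 ok · (4,3)Q 4/5 ok
Row 5: (5,0)Q 3/3 ok · (5,1)Q 4/5 ok · (5,2)P 0/5 unhappy · (5,3)Q 2/3 ok

(1,0), (2,1), (5,2)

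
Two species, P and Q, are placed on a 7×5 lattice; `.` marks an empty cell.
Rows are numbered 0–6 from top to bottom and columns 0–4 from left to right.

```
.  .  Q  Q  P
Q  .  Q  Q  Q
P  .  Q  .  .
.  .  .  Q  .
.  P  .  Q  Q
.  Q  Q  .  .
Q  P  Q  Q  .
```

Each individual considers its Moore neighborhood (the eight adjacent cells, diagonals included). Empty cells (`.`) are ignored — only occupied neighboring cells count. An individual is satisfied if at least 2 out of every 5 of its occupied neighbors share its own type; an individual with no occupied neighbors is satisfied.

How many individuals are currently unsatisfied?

5

Row 0: (0,2)Q 3/3 satisfied · (0,3)Q 4/5 satisfied · (0,4)P 0/3 not
Row 1: (1,0)Q 0/1 not · (1,2)Q 4/4 satisfied · (1,3)Q 5/6 satisfied · (1,4)Q 2/3 satisfied
Row 2: (2,0)P 0/1 not · (2,2)Q 3/3 satisfied
Row 3: (3,3)Q 3/3 satisfied
Row 4: (4,1)P 0/2 not · (4,3)Q 3/3 satisfied · (4,4)Q 2/2 satisfied
Row 5: (5,1)Q 3/5 satisfied · (5,2)Q 4/6 satisfied
Row 6: (6,0)Q 1/2 satisfied · (6,1)P 0/4 not · (6,2)Q 3/4 satisfied · (6,3)Q 2/2 satisfied
Unsatisfied: (0,4), (1,0), (2,0), (4,1), (6,1) — 5 in total.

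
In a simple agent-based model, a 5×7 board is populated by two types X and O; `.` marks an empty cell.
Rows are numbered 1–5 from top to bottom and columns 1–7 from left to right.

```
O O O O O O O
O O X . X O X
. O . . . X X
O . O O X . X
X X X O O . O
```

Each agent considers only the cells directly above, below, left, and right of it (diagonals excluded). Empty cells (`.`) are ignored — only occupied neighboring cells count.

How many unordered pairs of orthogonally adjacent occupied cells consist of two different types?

13

Scan each occupied cell's neighbors to the right and below so each pair is counted once.
Row 1: O(1,1)–O(1,2)= O(1,1)–O(2,1)= O(1,2)–O(1,3)= O(1,2)–O(2,2)= O(1,3)–O(1,4)= O(1,3)–X(2,3)≠ O(1,4)–O(1,5)= O(1,5)–O(1,6)= O(1,5)–X(2,5)≠ O(1,6)–O(1,7)= O(1,6)–O(2,6)= O(1,7)–X(2,7)≠  → 3/12 unlike.
Row 2: O(2,1)–O(2,2)= O(2,2)–X(2,3)≠ O(2,2)–O(3,2)= X(2,5)–O(2,6)≠ O(2,6)–X(2,7)≠ O(2,6)–X(3,6)≠ X(2,7)–X(3,7)=  → 4/7 unlike.
Row 3: X(3,6)–X(3,7)= X(3,7)–X(4,7)=  → 0/2 unlike.
Row 4: O(4,1)–X(5,1)≠ O(4,3)–O(4,4)= O(4,3)–X(5,3)≠ O(4,4)–X(4,5)≠ O(4,4)–O(5,4)= X(4,5)–O(5,5)≠ X(4,7)–O(5,7)≠  → 5/7 unlike.
Row 5: X(5,1)–X(5,2)= X(5,2)–X(5,3)= X(5,3)–O(5,4)≠ O(5,4)–O(5,5)=  → 1/4 unlike.
Total adjacent occupied pairs: 32; unlike-type pairs: 13.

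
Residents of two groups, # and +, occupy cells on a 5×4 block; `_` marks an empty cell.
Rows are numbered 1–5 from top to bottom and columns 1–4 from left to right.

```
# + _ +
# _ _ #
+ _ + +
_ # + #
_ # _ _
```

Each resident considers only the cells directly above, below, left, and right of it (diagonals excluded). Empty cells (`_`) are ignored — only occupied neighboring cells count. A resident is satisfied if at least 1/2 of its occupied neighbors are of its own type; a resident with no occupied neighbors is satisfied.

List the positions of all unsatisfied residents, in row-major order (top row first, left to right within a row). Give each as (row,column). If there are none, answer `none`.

(1,2), (1,4), (2,4), (3,1), (3,4), (4,3), (4,4)

Row 1: (1,1)# 1/2 satisfied · (1,2)+ 0/1 not · (1,4)+ 0/1 not
Row 2: (2,1)# 1/2 satisfied · (2,4)# 0/2 not
Row 3: (3,1)+ 0/1 not · (3,3)+ 2/2 satisfied · (3,4)+ 1/3 not
Row 4: (4,2)# 1/2 satisfied · (4,3)+ 1/3 not · (4,4)# 0/2 not
Row 5: (5,2)# 1/1 satisfied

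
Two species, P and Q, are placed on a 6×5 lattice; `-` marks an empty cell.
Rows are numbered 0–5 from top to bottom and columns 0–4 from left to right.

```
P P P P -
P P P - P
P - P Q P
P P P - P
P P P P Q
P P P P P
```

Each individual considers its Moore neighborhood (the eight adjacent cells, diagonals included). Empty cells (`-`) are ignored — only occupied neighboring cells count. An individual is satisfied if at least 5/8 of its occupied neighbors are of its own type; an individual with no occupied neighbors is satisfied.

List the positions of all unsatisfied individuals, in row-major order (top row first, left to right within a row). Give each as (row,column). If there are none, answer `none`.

(2,3), (3,4), (4,4)

(0,0)P 3/3 satisfied
(0,1)P 5/5 satisfied
(0,2)P 4/4 satisfied
(0,3)P 3/3 satisfied
(1,0)P 4/4 satisfied
(1,1)P 7/7 satisfied
(1,2)P 5/6 satisfied
(1,4)P 2/3 satisfied
(2,0)P 4/4 satisfied
(2,2)P 4/5 satisfied
(2,3)Q 0/6 not
(2,4)P 2/3 satisfied
(3,0)P 4/4 satisfied
(3,1)P 7/7 satisfied
(3,2)P 5/6 satisfied
(3,4)P 2/4 not
(4,0)P 5/5 satisfied
(4,1)P 8/8 satisfied
(4,2)P 7/7 satisfied
(4,3)P 6/7 satisfied
(4,4)Q 0/4 not
(5,0)P 3/3 satisfied
(5,1)P 5/5 satisfied
(5,2)P 5/5 satisfied
(5,3)P 4/5 satisfied
(5,4)P 2/3 satisfied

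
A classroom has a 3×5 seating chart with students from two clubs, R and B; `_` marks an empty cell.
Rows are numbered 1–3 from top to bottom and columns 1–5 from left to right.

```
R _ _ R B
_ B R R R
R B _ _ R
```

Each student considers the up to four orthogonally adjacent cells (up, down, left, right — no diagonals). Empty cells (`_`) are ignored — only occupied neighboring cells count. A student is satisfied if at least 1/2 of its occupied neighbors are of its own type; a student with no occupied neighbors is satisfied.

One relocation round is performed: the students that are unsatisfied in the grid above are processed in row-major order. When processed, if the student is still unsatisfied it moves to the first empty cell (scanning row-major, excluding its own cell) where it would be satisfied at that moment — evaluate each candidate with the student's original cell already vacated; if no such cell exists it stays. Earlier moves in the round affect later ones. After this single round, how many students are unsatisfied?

2

Initially unsatisfied (in order): (1,5), (3,1).
  (1,5) → (1,2).
  (3,1) → (1,3).
Resulting grid:
R B R R _
_ B R R R
_ B _ _ R
Unsatisfied now: (1,1), (1,2).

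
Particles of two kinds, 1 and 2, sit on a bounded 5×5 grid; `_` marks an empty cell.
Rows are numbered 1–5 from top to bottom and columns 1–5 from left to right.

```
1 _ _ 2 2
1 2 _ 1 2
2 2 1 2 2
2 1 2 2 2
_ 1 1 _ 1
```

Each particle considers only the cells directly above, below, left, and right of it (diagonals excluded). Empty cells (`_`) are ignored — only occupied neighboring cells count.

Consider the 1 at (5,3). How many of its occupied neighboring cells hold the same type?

Occupied neighbors of (5,3): (4,3)=2, (5,2)=1.
Same type (1): 1 of 2.

1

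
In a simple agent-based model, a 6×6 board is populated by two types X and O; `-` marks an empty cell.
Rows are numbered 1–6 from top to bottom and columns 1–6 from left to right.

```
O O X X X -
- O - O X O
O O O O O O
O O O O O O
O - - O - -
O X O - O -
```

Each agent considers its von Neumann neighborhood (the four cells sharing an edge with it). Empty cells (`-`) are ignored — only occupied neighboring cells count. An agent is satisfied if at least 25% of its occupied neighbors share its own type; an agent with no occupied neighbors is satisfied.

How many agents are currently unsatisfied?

(1,1)O 1/1 ✓
(1,2)O 2/3 ✓
(1,3)X 1/2 ✓
(1,4)X 2/3 ✓
(1,5)X 2/2 ✓
(2,2)O 2/2 ✓
(2,4)O 1/3 ✓
(2,5)X 1/4 ✓
(2,6)O 1/2 ✓
(3,1)O 2/2 ✓
(3,2)O 4/4 ✓
(3,3)O 3/3 ✓
(3,4)O 4/4 ✓
(3,5)O 3/4 ✓
(3,6)O 3/3 ✓
(4,1)O 3/3 ✓
(4,2)O 3/3 ✓
(4,3)O 3/3 ✓
(4,4)O 4/4 ✓
(4,5)O 3/3 ✓
(4,6)O 2/2 ✓
(5,1)O 2/2 ✓
(5,4)O 1/1 ✓
(6,1)O 1/2 ✓
(6,2)X 0/2 ✗
(6,3)O 0/1 ✗
(6,5)O 0/0 ✓
Unsatisfied: (6,2), (6,3) — 2 in total.

2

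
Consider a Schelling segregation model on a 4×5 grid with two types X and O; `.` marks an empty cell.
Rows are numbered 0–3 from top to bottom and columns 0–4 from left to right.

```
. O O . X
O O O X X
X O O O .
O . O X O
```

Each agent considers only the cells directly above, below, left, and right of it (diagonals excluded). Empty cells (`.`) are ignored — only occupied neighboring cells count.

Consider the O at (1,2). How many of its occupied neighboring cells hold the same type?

Occupied neighbors of (1,2): (0,2)=O, (2,2)=O, (1,1)=O, (1,3)=X.
Same type (O): 3 of 4.

3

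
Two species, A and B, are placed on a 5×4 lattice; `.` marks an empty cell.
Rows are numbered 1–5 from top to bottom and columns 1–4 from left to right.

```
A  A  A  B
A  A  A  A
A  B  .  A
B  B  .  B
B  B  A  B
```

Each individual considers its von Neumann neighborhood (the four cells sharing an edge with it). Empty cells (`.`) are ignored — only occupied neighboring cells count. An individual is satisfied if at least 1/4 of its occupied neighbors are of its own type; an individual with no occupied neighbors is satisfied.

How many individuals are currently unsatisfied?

2

(1,1)A 2/2 satisfied
(1,2)A 3/3 satisfied
(1,3)A 2/3 satisfied
(1,4)B 0/2 not
(2,1)A 3/3 satisfied
(2,2)A 3/4 satisfied
(2,3)A 3/3 satisfied
(2,4)A 2/3 satisfied
(3,1)A 1/3 satisfied
(3,2)B 1/3 satisfied
(3,4)A 1/2 satisfied
(4,1)B 2/3 satisfied
(4,2)B 3/3 satisfied
(4,4)B 1/2 satisfied
(5,1)B 2/2 satisfied
(5,2)B 2/3 satisfied
(5,3)A 0/2 not
(5,4)B 1/2 satisfied
Unsatisfied: (1,4), (5,3) — 2 in total.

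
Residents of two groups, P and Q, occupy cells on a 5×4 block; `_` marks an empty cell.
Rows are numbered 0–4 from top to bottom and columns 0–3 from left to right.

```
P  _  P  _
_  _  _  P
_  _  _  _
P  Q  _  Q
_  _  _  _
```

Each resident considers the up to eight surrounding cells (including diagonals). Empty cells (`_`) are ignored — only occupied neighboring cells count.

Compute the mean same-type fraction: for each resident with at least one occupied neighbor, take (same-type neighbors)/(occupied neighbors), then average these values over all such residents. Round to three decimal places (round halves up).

Row 0: (0,0)P — no occupied neighbors · (0,2)P 1/1
Row 1: (1,3)P 1/1
Row 3: (3,0)P 0/1 · (3,1)Q 0/1 · (3,3)Q — no occupied neighbors
Sum over 4 residents: 1/1 + 1/1 + 0/1 + 0/1 = 2; mean = 2 ÷ 4 = 1/2 = 0.5 → 0.500.

0.500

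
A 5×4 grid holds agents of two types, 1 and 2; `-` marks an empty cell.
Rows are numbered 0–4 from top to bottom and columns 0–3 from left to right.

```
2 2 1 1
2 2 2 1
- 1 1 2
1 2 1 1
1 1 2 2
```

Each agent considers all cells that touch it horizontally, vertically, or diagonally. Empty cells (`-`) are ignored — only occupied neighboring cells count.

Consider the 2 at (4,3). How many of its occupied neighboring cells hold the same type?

Occupied neighbors of (4,3): (3,2)=1, (3,3)=1, (4,2)=2.
Same type (2): 1 of 3.

1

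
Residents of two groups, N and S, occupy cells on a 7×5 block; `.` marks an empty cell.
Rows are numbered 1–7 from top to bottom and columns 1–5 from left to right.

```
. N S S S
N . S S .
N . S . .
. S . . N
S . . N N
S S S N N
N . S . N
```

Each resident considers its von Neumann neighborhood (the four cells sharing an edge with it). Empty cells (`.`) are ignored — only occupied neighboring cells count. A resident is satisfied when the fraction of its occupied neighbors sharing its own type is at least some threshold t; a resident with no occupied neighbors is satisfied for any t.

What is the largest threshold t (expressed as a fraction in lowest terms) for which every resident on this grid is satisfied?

Row 1: (1,2)N 0/1 · (1,3)S 2/3 · (1,4)S 3/3 · (1,5)S 1/1
Row 2: (2,1)N 1/1 · (2,3)S 3/3 · (2,4)S 2/2
Row 3: (3,1)N 1/1 · (3,3)S 1/1
Row 4: (4,2)S — no occupied neighbors · (4,5)N 1/1
Row 5: (5,1)S 1/1 · (5,4)N 2/2 · (5,5)N 3/3
Row 6: (6,1)S 2/3 · (6,2)S 2/2 · (6,3)S 2/3 · (6,4)N 2/3 · (6,5)N 3/3
Row 7: (7,1)N 0/1 · (7,3)S 1/1 · (7,5)N 1/1
The smallest same-type fraction is 0/1 at (1,2), which reduces to 0/1. Any threshold above that leaves this resident unsatisfied.

0/1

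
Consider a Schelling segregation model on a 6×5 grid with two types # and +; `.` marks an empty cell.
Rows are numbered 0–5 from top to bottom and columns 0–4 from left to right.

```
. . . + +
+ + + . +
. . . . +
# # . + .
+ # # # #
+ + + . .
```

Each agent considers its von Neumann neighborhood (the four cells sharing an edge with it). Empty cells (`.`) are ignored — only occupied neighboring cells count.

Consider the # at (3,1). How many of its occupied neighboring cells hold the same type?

Occupied neighbors of (3,1): (4,1)=#, (3,0)=#.
Same type (#): 2 of 2.

2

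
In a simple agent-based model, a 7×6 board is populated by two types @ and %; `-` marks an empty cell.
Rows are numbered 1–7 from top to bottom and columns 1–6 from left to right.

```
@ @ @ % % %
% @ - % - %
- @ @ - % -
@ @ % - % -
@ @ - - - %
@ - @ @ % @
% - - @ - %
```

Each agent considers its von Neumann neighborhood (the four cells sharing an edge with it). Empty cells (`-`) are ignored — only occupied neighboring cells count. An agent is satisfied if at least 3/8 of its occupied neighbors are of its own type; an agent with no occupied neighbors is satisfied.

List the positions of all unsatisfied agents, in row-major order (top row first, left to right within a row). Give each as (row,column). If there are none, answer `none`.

(2,1), (4,3), (5,6), (6,5), (6,6), (7,1), (7,6)

(1,1)@ 1/2 ✓
(1,2)@ 3/3 ✓
(1,3)@ 1/2 ✓
(1,4)% 2/3 ✓
(1,5)% 2/2 ✓
(1,6)% 2/2 ✓
(2,1)% 0/2 ✗
(2,2)@ 2/3 ✓
(2,4)% 1/1 ✓
(2,6)% 1/1 ✓
(3,2)@ 3/3 ✓
(3,3)@ 1/2 ✓
(3,5)% 1/1 ✓
(4,1)@ 2/2 ✓
(4,2)@ 3/4 ✓
(4,3)% 0/2 ✗
(4,5)% 1/1 ✓
(5,1)@ 3/3 ✓
(5,2)@ 2/2 ✓
(5,6)% 0/1 ✗
(6,1)@ 1/2 ✓
(6,3)@ 1/1 ✓
(6,4)@ 2/3 ✓
(6,5)% 0/2 ✗
(6,6)@ 0/3 ✗
(7,1)% 0/1 ✗
(7,4)@ 1/1 ✓
(7,6)% 0/1 ✗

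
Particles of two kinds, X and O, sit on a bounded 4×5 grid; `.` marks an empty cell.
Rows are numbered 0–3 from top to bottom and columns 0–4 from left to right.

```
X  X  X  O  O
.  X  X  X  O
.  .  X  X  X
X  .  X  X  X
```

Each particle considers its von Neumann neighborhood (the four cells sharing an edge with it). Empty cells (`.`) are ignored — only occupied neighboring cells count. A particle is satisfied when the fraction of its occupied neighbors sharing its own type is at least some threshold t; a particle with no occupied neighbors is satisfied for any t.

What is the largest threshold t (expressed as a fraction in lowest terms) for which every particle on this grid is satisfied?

(0,0)X 1/1
(0,1)X 3/3
(0,2)X 2/3
(0,3)O 1/3
(0,4)O 2/2
(1,1)X 2/2
(1,2)X 4/4
(1,3)X 2/4
(1,4)O 1/3
(2,2)X 3/3
(2,3)X 4/4
(2,4)X 2/3
(3,0)X — no occupied neighbors
(3,2)X 2/2
(3,3)X 3/3
(3,4)X 2/2
The smallest same-type fraction is 1/3 at (0,3), which reduces to 1/3. Any threshold above that leaves this particle unsatisfied.

1/3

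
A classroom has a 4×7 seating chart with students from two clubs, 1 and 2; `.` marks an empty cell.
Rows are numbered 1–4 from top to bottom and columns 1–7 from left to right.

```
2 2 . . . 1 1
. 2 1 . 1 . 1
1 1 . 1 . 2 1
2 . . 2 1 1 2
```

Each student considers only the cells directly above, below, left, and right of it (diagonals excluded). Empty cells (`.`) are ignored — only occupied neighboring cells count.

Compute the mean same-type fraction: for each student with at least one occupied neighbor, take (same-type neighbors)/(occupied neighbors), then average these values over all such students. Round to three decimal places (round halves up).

0.441

(1,1)2 1/1
(1,2)2 2/2
(1,6)1 1/1
(1,7)1 2/2
(2,2)2 1/3
(2,3)1 0/1
(2,5)1 — no occupied neighbors
(2,7)1 2/2
(3,1)1 1/2
(3,2)1 1/2
(3,4)1 0/1
(3,6)2 0/2
(3,7)1 1/3
(4,1)2 0/1
(4,4)2 0/2
(4,5)1 1/2
(4,6)1 1/3
(4,7)2 0/2
Sum over 17 students: 1/1 + 2/2 + 1/1 + 2/2 + 1/3 + 0/1 + 2/2 + 1/2 + 1/2 + 0/1 + 0/2 + 1/3 + 0/1 + 0/2 + 1/2 + 1/3 + 0/2 = 15/2; mean = 15/2 ÷ 17 = 15/34 = 0.441176… → 0.441.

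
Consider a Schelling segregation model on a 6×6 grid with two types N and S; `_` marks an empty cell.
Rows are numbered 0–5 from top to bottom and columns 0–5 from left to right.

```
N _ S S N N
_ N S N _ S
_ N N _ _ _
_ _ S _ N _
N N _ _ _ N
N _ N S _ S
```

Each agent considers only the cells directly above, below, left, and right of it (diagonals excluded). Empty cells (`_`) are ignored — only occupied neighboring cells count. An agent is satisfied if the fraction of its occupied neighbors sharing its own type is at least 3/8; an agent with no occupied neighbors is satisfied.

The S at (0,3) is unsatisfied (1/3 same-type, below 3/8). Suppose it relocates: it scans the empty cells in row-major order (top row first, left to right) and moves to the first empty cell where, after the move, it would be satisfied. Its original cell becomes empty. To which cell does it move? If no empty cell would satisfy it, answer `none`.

(2,5)

Vacating (0,3). Empty cells in order:
  (0,1): 1/3 same-type → still unsatisfied.
  (1,0): 0/2 same-type → still unsatisfied.
  (1,4): 1/3 same-type → still unsatisfied.
  (2,0): 0/1 same-type → still unsatisfied.
  (2,3): 0/2 same-type → still unsatisfied.
  (2,4): 0/1 same-type → still unsatisfied.
  (2,5): 1/1 same-type → satisfied — stop here.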